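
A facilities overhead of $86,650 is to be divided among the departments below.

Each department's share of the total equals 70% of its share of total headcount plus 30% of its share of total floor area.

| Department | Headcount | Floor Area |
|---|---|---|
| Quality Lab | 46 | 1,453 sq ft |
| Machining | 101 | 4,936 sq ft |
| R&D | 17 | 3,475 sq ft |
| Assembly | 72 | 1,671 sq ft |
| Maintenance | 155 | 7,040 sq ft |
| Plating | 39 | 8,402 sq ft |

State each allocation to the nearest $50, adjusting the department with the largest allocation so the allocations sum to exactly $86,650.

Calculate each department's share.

Quality Lab: $7,900; Machining: $19,000; R&D: $5,750; Assembly: $11,750; Maintenance: $28,650; Plating: $13,600

Totals — headcount 430, floor area 26,977.
Blended shares (70% headcount + 30% floor area): Quality Lab 0.0910; Machining 0.2193; R&D 0.0663; Assembly 0.1358; Maintenance 0.3306; Plating 0.1569.
Unrounded shares: Quality Lab 7,888.78; Machining 19,003.19; R&D 5,746.49; Assembly 11,766.36; Maintenance 28,647.75; Plating 13,597.42.
At nearest $50: Quality Lab $7,900; Machining $19,000; R&D $5,750; Assembly $11,750; Maintenance $28,650; Plating $13,600. Sum = $86,650.
Sum already equals the total — no adjustment.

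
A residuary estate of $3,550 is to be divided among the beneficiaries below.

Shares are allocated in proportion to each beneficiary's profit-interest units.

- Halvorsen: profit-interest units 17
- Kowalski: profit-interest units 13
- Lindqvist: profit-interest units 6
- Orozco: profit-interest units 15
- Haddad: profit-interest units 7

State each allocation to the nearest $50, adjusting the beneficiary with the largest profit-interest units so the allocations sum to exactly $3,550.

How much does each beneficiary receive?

Profit-interest units total: 17 + 13 + 6 + 15 + 7 = 58.
Raw shares: Halvorsen 1,040.52; Kowalski 795.69; Lindqvist 367.24; Orozco 918.10; Haddad 428.45.
At nearest $50: Halvorsen $1,050; Kowalski $800; Lindqvist $350; Orozco $900; Haddad $450. Sum = $3,550.
No rounding difference to absorb.

Halvorsen: $1,050 · Kowalski: $800 · Lindqvist: $350 · Orozco: $900 · Haddad: $450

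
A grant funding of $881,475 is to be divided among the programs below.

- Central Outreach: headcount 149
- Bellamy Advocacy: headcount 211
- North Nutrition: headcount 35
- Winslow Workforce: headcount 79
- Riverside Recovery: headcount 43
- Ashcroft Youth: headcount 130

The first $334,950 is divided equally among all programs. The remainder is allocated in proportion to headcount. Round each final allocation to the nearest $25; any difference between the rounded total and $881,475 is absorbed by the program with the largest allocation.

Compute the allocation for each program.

$334,950 shared equally gives $55,825 per program.
Remainder $546,525 by headcount (total 647): Central Outreach 125,861.24 → $125,850; Bellamy Advocacy 178,233.04 → $178,225; North Nutrition 29,564.72 → $29,575; Winslow Workforce 66,731.80 → $66,725; Riverside Recovery 36,322.37 → $36,325; Ashcroft Youth 109,811.82 → $109,800.
Rounding difference +$25 on remainder applied to Bellamy Advocacy.
Totals: Central Outreach $55,825 + $125,850 = $181,675; Bellamy Advocacy $55,825 + $178,250 = $234,075; North Nutrition $55,825 + $29,575 = $85,400; Winslow Workforce $55,825 + $66,725 = $122,550; Riverside Recovery $55,825 + $36,325 = $92,150; Ashcroft Youth $55,825 + $109,800 = $165,625.

Central Outreach: $181,675 · Bellamy Advocacy: $234,075 · North Nutrition: $85,400 · Winslow Workforce: $122,550 · Riverside Recovery: $92,150 · Ashcroft Youth: $165,625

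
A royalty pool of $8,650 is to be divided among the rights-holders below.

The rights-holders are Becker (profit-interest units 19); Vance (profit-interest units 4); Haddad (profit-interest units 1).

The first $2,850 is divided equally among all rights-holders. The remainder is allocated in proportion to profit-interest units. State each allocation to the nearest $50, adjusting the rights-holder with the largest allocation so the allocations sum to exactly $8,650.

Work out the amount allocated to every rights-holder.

Becker: $5,550; Vance: $1,900; Haddad: $1,200

First tranche $2,850 split equally: $950 each.
Remainder $5,800 by profit-interest units (total 24): Becker 4,591.67 → $4,600; Vance 966.67 → $950; Haddad 241.67 → $250.
Totals: Becker $950 + $4,600 = $5,550; Vance $950 + $950 = $1,900; Haddad $950 + $250 = $1,200.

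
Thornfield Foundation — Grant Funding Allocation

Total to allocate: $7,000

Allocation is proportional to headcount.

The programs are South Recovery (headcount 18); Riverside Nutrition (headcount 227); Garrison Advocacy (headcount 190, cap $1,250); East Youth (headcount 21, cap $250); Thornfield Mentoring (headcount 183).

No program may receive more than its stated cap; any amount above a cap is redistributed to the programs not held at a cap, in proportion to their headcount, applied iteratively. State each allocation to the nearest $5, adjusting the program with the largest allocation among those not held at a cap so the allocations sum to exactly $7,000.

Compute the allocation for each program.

South Recovery: $230; Riverside Nutrition: $2,920; Garrison Advocacy: $1,250; East Youth: $250; Thornfield Mentoring: $2,350

Sum of headcount: 639.
Proportional shares (ignoring caps): South Recovery 197.18; Riverside Nutrition 2,486.70; Garrison Advocacy 2,081.38; East Youth 230.05; Thornfield Mentoring 2,004.69.
Capped: Garrison Advocacy ($1,250); remaining pool $5,750 reallocated over remaining headcount 449.
Capped: East Youth ($250); remaining pool $5,500 reallocated over remaining headcount 428.
Remaining shares: South Recovery 231.31 → $230; Riverside Nutrition 2,917.06 → $2,915; Thornfield Mentoring 2,351.64 → $2,350.
Rounding difference +$5 applied to Riverside Nutrition → $2,920.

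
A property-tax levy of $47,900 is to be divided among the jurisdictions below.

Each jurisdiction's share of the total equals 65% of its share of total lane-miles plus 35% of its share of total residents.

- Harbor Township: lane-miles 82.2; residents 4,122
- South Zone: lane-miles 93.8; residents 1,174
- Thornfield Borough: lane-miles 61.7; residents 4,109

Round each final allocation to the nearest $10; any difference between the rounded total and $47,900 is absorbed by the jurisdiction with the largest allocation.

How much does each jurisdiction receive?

Harbor Township: $18,110 | South Zone: $14,380 | Thornfield Borough: $15,410

Lane-miles total 237.7; residents total 9,405.
Composite weights (65% lane-miles + 35% residents): Harbor Township 0.3782; South Zone 0.3002; Thornfield Borough 0.3216.
Pro-rata amounts: Harbor Township 18,114.64; South Zone 14,379.07; Thornfield Borough 15,406.29.
At nearest $10: Harbor Township $18,110; South Zone $14,380; Thornfield Borough $15,410. Sum = $47,900.
No rounding difference to absorb.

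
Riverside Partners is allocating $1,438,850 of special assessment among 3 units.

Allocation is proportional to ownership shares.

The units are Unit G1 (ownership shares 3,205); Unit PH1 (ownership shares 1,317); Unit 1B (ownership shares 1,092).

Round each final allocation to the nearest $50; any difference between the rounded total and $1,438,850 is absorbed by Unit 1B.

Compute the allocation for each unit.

Unit G1: $821,450; Unit PH1: $337,550; Unit 1B: $279,850

Total ownership shares = 5,614.
Proportional shares: Unit G1 3,205/5,614 × $1,438,850 = 821,431.11; Unit PH1 1,317/5,614 × $1,438,850 = 337,542.83; Unit 1B 1,092/5,614 × $1,438,850 = 279,876.06.
Rounded to nearest $50: Unit G1 $821,450; Unit PH1 $337,550; Unit 1B $279,900. Sum = $1,438,900.
Difference $1,438,850 − $1,438,900 = −$50 applied to Unit 1B: Unit 1B becomes $279,850.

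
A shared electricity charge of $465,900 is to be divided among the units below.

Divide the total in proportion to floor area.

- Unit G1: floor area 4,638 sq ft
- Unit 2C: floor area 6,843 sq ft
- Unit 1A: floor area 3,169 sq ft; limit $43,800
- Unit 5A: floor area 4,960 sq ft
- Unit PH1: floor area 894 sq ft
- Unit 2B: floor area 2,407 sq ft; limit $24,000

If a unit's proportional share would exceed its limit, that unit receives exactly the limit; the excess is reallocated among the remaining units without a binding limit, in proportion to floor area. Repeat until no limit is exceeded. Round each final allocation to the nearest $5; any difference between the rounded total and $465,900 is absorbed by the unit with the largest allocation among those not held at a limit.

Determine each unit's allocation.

Unit G1: $106,510 · Unit 2C: $157,155 · Unit 1A: $43,800 · Unit 5A: $113,905 · Unit PH1: $20,530 · Unit 2B: $24,000

Sum of floor area: 22,911.
Unconstrained shares: Unit G1 94,314.70; Unit 2C 139,153.84; Unit 1A 64,442.28; Unit 5A 100,862.64; Unit PH1 18,179.68; Unit 2B 48,946.85.
Capped: Unit 1A ($43,800), Unit 2B ($24,000); residual $398,100 reallocated over remaining floor area 17,335.
Shares after redistribution: Unit G1 106,512.13 → $106,510; Unit 2C 157,150.18 → $157,150; Unit 5A 113,906.89 → $113,905; Unit PH1 20,530.80 → $20,530.
Rounding difference +$5 applied to Unit 2C → $157,155.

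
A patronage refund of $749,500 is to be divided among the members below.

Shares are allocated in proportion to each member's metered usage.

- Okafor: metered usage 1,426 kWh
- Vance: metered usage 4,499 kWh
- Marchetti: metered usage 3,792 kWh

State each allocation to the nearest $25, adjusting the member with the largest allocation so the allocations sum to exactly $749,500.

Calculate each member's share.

Combined metered usage = 9,717.
Proportional shares: Okafor 1,426/9,717 × $749,500 = 109,991.46; Vance 4,499/9,717 × $749,500 = 347,020.74; Marchetti 3,792/9,717 × $749,500 = 292,487.80.
After rounding ($25): Okafor $110,000; Vance $347,025; Marchetti $292,500. Sum = $749,525.
Difference $749,500 − $749,525 = −$25 applied to largest allocation (Vance): Vance becomes $347,000.

Okafor: $110,000 | Vance: $347,000 | Marchetti: $292,500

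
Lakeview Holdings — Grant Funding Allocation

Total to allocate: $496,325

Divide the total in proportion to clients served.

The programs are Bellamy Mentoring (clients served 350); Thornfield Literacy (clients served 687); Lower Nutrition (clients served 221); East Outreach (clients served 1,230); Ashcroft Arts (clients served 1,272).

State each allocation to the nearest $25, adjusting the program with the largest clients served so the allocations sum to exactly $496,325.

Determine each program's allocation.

Clients served total: 3,760.
Unrounded shares: Bellamy Mentoring 350/3,760 × $496,325 = 46,200.47; Thornfield Literacy 687/3,760 × $496,325 = 90,684.91; Lower Nutrition 221/3,760 × $496,325 = 29,172.29; East Outreach 1,230/3,760 × $496,325 = 162,361.64; Ashcroft Arts 1,272/3,760 × $496,325 = 167,905.69.
At nearest $25: Bellamy Mentoring $46,200; Thornfield Literacy $90,675; Lower Nutrition $29,175; East Outreach $162,350; Ashcroft Arts $167,900. Sum = $496,300.
Difference $496,325 − $496,300 = +$25 applied to largest clients served (Ashcroft Arts): Ashcroft Arts becomes $167,925.

Bellamy Mentoring: $46,200; Thornfield Literacy: $90,675; Lower Nutrition: $29,175; East Outreach: $162,350; Ashcroft Arts: $167,925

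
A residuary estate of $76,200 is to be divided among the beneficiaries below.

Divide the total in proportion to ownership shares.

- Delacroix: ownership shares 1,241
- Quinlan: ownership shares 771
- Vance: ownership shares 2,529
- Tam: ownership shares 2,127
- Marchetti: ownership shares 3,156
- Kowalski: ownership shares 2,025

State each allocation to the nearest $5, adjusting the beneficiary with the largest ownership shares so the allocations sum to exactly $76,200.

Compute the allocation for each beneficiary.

Delacroix: $7,980 | Quinlan: $4,960 | Vance: $16,265 | Tam: $13,680 | Marchetti: $20,290 | Kowalski: $13,025

Sum of ownership shares: 11,849.
Unrounded shares: Delacroix 1,241/11,849 × $76,200 = 7,980.77; Quinlan 771/11,849 × $76,200 = 4,958.24; Vance 2,529/11,849 × $76,200 = 16,263.80; Tam 2,127/11,849 × $76,200 = 13,678.57; Marchetti 3,156/11,849 × $76,200 = 20,295.99; Kowalski 2,025/11,849 × $76,200 = 13,022.62.
At nearest $5: Delacroix $7,980; Quinlan $4,960; Vance $16,265; Tam $13,680; Marchetti $20,295; Kowalski $13,025. Sum = $76,205.
Difference $76,200 − $76,205 = −$5 applied to largest ownership shares (Marchetti): Marchetti becomes $20,290.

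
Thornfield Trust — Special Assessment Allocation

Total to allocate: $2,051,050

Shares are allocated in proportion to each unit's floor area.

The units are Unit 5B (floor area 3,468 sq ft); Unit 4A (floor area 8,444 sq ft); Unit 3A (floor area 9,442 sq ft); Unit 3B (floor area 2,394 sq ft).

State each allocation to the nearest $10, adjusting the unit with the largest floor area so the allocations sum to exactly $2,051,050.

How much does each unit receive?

Combined floor area = 3,468 + 8,444 + 9,442 + 2,394 = 23,748.
Pro-rata amounts: Unit 5B 299,521.70; Unit 4A 729,285.25; Unit 3A 815,479.79; Unit 3B 206,763.25.
Rounded to nearest $10: Unit 5B $299,520; Unit 4A $729,290; Unit 3A $815,480; Unit 3B $206,760. Sum = $2,051,050.
Sum already equals the total — no adjustment.

Unit 5B: $299,520 | Unit 4A: $729,290 | Unit 3A: $815,480 | Unit 3B: $206,760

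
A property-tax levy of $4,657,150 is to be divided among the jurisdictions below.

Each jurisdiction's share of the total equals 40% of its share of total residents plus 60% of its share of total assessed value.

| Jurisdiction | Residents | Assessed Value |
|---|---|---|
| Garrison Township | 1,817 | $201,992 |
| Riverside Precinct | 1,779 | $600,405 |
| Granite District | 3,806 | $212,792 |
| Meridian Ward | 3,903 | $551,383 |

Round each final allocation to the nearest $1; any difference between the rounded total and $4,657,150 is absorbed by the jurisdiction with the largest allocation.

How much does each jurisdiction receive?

Totals — residents 11,305, assessed value 1,566,572.
Composite weights (40% residents + 60% assessed value): Garrison Township 0.1417; Riverside Precinct 0.2929; Granite District 0.2162; Meridian Ward 0.3493.
Pro-rata amounts: Garrison Township 659,701.37; Riverside Precinct 1,364,087.78; Granite District 1,006,716.60; Meridian Ward 1,626,644.25.
At nearest $1: Garrison Township $659,701; Riverside Precinct $1,364,088; Granite District $1,006,717; Meridian Ward $1,626,644. Sum = $4,657,150.
Sum already equals the total — no adjustment.

Garrison Township: $659,701 · Riverside Precinct: $1,364,088 · Granite District: $1,006,717 · Meridian Ward: $1,626,644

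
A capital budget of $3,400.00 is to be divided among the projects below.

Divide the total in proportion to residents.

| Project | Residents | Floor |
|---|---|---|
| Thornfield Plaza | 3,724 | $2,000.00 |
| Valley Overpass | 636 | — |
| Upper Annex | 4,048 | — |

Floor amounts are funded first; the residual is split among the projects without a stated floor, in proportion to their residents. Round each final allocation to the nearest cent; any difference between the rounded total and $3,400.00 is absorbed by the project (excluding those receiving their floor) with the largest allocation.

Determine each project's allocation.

Fund the minimums — Thornfield Plaza $2,000.00. Remaining pool $1,400.00.
Remaining pool split over remaining residents 4,684: Valley Overpass 190.0939 → $190.09; Upper Annex 1,209.9061 → $1,209.91.

Thornfield Plaza: $2,000.00 | Valley Overpass: $190.09 | Upper Annex: $1,209.91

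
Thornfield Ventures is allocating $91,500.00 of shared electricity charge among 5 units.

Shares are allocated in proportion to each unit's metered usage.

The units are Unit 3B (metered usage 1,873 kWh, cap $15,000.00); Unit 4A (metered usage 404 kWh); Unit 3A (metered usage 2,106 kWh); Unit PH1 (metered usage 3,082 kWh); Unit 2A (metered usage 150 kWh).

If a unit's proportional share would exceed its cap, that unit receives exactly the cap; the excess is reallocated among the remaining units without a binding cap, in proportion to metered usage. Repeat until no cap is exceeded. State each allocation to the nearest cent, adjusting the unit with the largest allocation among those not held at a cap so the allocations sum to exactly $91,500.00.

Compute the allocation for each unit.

Unit 3B: $15,000.00 · Unit 4A: $5,382.45 · Unit 3A: $28,057.99 · Unit PH1: $41,061.13 · Unit 2A: $1,998.43

Total metered usage = 7,615.
Pro-rata shares before constraints: Unit 3B 22,505.5154; Unit 4A 4,854.3664; Unit 3A 25,305.1871; Unit PH1 37,032.5673; Unit 2A 1,802.3638.
Held at cap: Unit 3B ($15,000.00); remaining pool $76,500.00 reallocated over remaining metered usage 5,742.
Redistributed shares: Unit 4A 5,382.4451 → $5,382.45; Unit 3A 28,057.9937 → $28,057.99; Unit PH1 41,061.1285 → $41,061.13; Unit 2A 1,998.4326 → $1,998.43.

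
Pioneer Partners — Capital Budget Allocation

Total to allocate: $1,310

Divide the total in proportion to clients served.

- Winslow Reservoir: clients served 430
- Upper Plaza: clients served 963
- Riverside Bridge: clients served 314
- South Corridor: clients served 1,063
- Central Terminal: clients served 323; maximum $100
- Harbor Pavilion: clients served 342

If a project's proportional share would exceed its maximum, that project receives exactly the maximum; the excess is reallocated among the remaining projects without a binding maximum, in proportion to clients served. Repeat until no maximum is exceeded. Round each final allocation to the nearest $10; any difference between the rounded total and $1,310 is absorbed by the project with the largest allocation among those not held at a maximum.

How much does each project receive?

Clients served total: 3,435.
Pro-rata shares before constraints: Winslow Reservoir 163.99; Upper Plaza 367.26; Riverside Bridge 119.75; South Corridor 405.39; Central Terminal 123.18; Harbor Pavilion 130.43.
Cap binds for Central Terminal ($100); residual $1,210 reallocated over remaining clients served 3,112.
Remaining shares: Winslow Reservoir 167.19 → $170; Upper Plaza 374.43 → $370; Riverside Bridge 122.09 → $120; South Corridor 413.31 → $410; Harbor Pavilion 132.98 → $130.
Rounding difference +$10 applied to South Corridor → $420.

Winslow Reservoir: $170 · Upper Plaza: $370 · Riverside Bridge: $120 · South Corridor: $420 · Central Terminal: $100 · Harbor Pavilion: $130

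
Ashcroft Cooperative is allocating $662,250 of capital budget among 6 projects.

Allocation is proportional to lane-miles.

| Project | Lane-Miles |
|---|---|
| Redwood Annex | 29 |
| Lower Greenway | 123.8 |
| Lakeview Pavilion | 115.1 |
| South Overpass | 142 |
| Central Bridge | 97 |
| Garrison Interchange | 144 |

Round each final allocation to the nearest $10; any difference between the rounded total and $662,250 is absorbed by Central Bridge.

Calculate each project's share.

Total lane-miles = 650.9.
Proportional shares: Redwood Annex 29/650.9 × $662,250 = 29,505.68; Lower Greenway 123.8/650.9 × $662,250 = 125,958.75; Lakeview Pavilion 115.1/650.9 × $662,250 = 117,107.04; South Overpass 142/650.9 × $662,250 = 144,476.11; Central Bridge 97/650.9 × $662,250 = 98,691.43; Garrison Interchange 144/650.9 × $662,250 = 146,510.98.
After rounding ($10): Redwood Annex $29,510; Lower Greenway $125,960; Lakeview Pavilion $117,110; South Overpass $144,480; Central Bridge $98,690; Garrison Interchange $146,510. Sum = $662,260.
Difference $662,250 − $662,260 = −$10 applied to Central Bridge: Central Bridge becomes $98,680.

Redwood Annex: $29,510; Lower Greenway: $125,960; Lakeview Pavilion: $117,110; South Overpass: $144,480; Central Bridge: $98,680; Garrison Interchange: $146,510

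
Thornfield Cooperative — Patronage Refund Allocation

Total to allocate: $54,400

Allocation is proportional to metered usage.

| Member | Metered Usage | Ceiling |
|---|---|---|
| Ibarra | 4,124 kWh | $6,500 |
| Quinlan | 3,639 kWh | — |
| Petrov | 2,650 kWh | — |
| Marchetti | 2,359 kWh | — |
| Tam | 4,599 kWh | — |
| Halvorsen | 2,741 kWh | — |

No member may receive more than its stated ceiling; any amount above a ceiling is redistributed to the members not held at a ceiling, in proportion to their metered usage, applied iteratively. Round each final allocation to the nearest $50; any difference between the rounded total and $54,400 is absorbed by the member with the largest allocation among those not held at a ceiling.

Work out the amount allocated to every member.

Sum of metered usage: 20,112.
Proportional shares (ignoring caps): Ibarra 11,154.81; Quinlan 9,842.96; Petrov 7,167.86; Marchetti 6,380.75; Tam 12,439.62; Halvorsen 7,414.00.
Held at cap: Ibarra ($6,500); balance $47,900 reallocated over remaining metered usage 15,988.
Remaining shares: Quinlan 10,902.43 → $10,900; Petrov 7,939.39 → $7,950; Marchetti 7,067.56 → $7,050; Tam 13,778.59 → $13,800; Halvorsen 8,212.03 → $8,200.

Ibarra: $6,500 · Quinlan: $10,900 · Petrov: $7,950 · Marchetti: $7,050 · Tam: $13,800 · Halvorsen: $8,200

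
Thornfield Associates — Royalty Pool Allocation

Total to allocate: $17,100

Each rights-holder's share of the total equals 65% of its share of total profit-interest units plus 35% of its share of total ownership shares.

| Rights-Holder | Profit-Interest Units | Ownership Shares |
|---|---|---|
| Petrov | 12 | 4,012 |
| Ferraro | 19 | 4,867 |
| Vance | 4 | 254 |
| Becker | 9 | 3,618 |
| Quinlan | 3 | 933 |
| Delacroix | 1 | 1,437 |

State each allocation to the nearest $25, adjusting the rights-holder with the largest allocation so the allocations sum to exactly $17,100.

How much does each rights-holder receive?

Petrov: $4,375 | Ferraro: $6,300 | Vance: $1,025 | Becker: $3,525 | Quinlan: $1,075 | Delacroix: $800

Profit-interest units total 48; ownership shares total 15,121.
Combined weights (65% profit-interest units + 35% ownership shares): Petrov 0.2554; Ferraro 0.3699; Vance 0.0600; Becker 0.2056; Quinlan 0.0622; Delacroix 0.0468.
Proportional shares: Petrov 4,366.73; Ferraro 6,326.08; Vance 1,026.79; Becker 3,516.09; Quinlan 1,063.98; Delacroix 800.34.
At nearest $25: Petrov $4,375; Ferraro $6,325; Vance $1,025; Becker $3,525; Quinlan $1,075; Delacroix $800. Sum = $17,125.
Difference $17,100 − $17,125 = −$25 applied to largest allocation (Ferraro): Ferraro becomes $6,300.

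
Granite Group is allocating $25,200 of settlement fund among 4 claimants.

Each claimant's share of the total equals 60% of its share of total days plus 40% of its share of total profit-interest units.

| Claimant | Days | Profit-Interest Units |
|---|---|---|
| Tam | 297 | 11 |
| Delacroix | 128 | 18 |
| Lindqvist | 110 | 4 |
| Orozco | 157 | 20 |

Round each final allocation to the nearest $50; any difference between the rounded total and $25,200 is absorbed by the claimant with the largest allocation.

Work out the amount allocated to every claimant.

Days total 692; profit-interest units total 53.
Blended shares (60% days + 40% profit-interest units): Tam 0.3405; Delacroix 0.2468; Lindqvist 0.1256; Orozco 0.2871.
Unrounded shares: Tam 8,581.44; Delacroix 6,220.16; Lindqvist 3,164.22; Orozco 7,234.18.
Rounded to nearest $50: Tam $8,600; Delacroix $6,200; Lindqvist $3,150; Orozco $7,250. Sum = $25,200.
Sum already equals the total — no adjustment.

Tam: $8,600 | Delacroix: $6,200 | Lindqvist: $3,150 | Orozco: $7,250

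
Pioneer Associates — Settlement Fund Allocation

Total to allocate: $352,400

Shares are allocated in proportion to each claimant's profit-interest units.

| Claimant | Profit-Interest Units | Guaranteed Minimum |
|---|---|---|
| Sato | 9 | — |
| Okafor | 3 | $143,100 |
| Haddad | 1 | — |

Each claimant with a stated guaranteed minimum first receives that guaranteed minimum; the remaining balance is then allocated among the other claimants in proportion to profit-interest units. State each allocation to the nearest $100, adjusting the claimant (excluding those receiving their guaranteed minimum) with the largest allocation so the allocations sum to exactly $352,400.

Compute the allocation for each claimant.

Guaranteed amounts: Okafor $143,100. Remaining pool $209,300.
Remaining pool split over remaining profit-interest units 10: Sato 188,370.00 → $188,400; Haddad 20,930.00 → $20,900.

Sato: $188,400 · Okafor: $143,100 · Haddad: $20,900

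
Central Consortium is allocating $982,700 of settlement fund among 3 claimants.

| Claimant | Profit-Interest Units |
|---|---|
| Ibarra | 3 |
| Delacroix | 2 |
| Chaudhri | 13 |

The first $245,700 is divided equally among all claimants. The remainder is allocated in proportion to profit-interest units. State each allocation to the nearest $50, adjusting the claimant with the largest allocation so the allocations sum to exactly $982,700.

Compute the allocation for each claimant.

Ibarra: $204,750; Delacroix: $163,800; Chaudhri: $614,150

First tranche $245,700 split equally: $81,900 each.
Remainder $737,000 by profit-interest units (total 18): Ibarra 122,833.33 → $122,850; Delacroix 81,888.89 → $81,900; Chaudhri 532,277.78 → $532,300.
Rounding difference −$50 on remainder applied to Chaudhri.
Totals: Ibarra $81,900 + $122,850 = $204,750; Delacroix $81,900 + $81,900 = $163,800; Chaudhri $81,900 + $532,250 = $614,150.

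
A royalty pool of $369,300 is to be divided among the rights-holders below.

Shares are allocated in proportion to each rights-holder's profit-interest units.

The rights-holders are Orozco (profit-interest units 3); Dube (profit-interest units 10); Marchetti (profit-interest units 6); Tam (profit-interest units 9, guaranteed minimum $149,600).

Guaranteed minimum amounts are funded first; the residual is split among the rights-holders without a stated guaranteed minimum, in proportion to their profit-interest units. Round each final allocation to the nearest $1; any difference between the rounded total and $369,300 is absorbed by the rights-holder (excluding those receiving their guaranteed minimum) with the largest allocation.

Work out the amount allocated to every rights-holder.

Orozco: $34,689 · Dube: $115,632 · Marchetti: $69,379 · Tam: $149,600

Guaranteed amounts: Tam $149,600. Balance $219,700.
Balance split over remaining profit-interest units 19: Orozco 34,689.47 → $34,689; Dube 115,631.58 → $115,632; Marchetti 69,378.95 → $69,379.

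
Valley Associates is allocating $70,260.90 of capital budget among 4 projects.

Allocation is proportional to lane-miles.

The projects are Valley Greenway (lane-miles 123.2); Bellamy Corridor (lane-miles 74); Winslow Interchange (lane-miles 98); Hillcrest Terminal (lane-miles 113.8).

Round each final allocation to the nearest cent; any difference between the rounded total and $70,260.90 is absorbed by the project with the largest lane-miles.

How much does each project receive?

Valley Greenway: $21,164.16; Bellamy Corridor: $12,712.24; Winslow Interchange: $16,835.13; Hillcrest Terminal: $19,549.37

Sum of lane-miles: 123.2 + 74 + 98 + 113.8 = 409.
Raw shares: Valley Greenway 21,164.1635; Bellamy Corridor 12,712.2411; Winslow Interchange 16,835.1301; Hillcrest Terminal 19,549.3653.
At nearest cent: Valley Greenway $21,164.16; Bellamy Corridor $12,712.24; Winslow Interchange $16,835.13; Hillcrest Terminal $19,549.37. Sum = $70,260.90.
No rounding difference to absorb.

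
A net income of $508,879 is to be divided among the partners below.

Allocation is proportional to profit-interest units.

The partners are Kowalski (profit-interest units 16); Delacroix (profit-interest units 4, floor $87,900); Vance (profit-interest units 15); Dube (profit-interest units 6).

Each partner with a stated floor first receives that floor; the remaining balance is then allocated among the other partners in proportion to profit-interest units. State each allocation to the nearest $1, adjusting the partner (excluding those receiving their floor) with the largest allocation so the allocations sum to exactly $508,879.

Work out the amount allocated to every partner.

Kowalski: $182,045; Delacroix: $87,900; Vance: $170,667; Dube: $68,267

Minimums first: Delacroix $87,900. Balance $420,979.
Balance split over remaining profit-interest units 37: Kowalski 182,044.97 → $182,045; Vance 170,667.16 → $170,667; Dube 68,266.86 → $68,267.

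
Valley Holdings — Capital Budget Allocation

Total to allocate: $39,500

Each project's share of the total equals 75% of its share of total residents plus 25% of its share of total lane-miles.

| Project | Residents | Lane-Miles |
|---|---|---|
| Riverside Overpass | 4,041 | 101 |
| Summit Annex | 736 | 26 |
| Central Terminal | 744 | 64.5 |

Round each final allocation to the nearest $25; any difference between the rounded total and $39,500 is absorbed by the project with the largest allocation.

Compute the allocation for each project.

Residents total 5,521; lane-miles total 191.5.
Combined weights (75% residents + 25% lane-miles): Riverside Overpass 0.6808; Summit Annex 0.1339; Central Terminal 0.1853.
Pro-rata amounts: Riverside Overpass 26,891.73; Summit Annex 5,290.02; Central Terminal 7,318.26.
Rounded to nearest $25: Riverside Overpass $26,900; Summit Annex $5,300; Central Terminal $7,325. Sum = $39,525.
Difference $39,500 − $39,525 = −$25 applied to largest allocation (Riverside Overpass): Riverside Overpass becomes $26,875.

Riverside Overpass: $26,875 · Summit Annex: $5,300 · Central Terminal: $7,325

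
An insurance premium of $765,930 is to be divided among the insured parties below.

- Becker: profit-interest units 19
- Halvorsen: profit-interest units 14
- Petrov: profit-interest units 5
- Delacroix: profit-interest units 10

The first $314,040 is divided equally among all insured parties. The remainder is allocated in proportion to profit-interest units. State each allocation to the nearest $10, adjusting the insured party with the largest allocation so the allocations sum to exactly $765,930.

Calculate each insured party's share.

Equal tier: $314,040 ÷ 4 = $78,510 apiece.
Remainder $451,890 by profit-interest units (total 48): Becker 178,873.12 → $178,870; Halvorsen 131,801.25 → $131,800; Petrov 47,071.88 → $47,070; Delacroix 94,143.75 → $94,140.
Rounding difference +$10 on remainder applied to Becker.
Totals: Becker $78,510 + $178,880 = $257,390; Halvorsen $78,510 + $131,800 = $210,310; Petrov $78,510 + $47,070 = $125,580; Delacroix $78,510 + $94,140 = $172,650.

Becker: $257,390 | Halvorsen: $210,310 | Petrov: $125,580 | Delacroix: $172,650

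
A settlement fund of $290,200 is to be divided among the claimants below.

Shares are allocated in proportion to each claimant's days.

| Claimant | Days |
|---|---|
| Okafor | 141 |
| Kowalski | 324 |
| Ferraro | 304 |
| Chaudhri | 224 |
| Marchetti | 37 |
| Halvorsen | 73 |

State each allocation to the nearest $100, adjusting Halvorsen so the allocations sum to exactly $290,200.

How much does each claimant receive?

Okafor: $37,100 | Kowalski: $85,200 | Ferraro: $80,000 | Chaudhri: $58,900 | Marchetti: $9,700 | Halvorsen: $19,300

Combined days = 1,103.
Proportional shares: Okafor 141/1,103 × $290,200 = 37,097.19; Kowalski 324/1,103 × $290,200 = 85,244.61; Ferraro 304/1,103 × $290,200 = 79,982.59; Chaudhri 224/1,103 × $290,200 = 58,934.54; Marchetti 37/1,103 × $290,200 = 9,734.72; Halvorsen 73/1,103 × $290,200 = 19,206.35.
After rounding ($100): Okafor $37,100; Kowalski $85,200; Ferraro $80,000; Chaudhri $58,900; Marchetti $9,700; Halvorsen $19,200. Sum = $290,100.
Difference $290,200 − $290,100 = +$100 applied to Halvorsen: Halvorsen becomes $19,300.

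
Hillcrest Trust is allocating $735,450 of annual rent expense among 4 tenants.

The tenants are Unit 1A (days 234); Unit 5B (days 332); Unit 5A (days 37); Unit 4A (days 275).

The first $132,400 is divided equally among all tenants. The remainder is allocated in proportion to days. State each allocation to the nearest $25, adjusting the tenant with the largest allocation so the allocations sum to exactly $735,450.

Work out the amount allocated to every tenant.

First tranche $132,400 split equally: $33,100 each.
Remainder $603,050 by days (total 878): Unit 1A 160,721.75 → $160,725; Unit 5B 228,032.57 → $228,025; Unit 5A 25,413.27 → $25,425; Unit 4A 188,882.40 → $188,875.
Totals: Unit 1A $33,100 + $160,725 = $193,825; Unit 5B $33,100 + $228,025 = $261,125; Unit 5A $33,100 + $25,425 = $58,525; Unit 4A $33,100 + $188,875 = $221,975.

Unit 1A: $193,825 | Unit 5B: $261,125 | Unit 5A: $58,525 | Unit 4A: $221,975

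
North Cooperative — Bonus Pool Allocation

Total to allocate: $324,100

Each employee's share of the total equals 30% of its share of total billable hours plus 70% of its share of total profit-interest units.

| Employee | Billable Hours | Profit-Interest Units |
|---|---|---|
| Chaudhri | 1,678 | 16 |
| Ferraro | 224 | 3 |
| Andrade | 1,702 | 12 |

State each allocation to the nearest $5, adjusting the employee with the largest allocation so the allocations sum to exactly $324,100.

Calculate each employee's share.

Chaudhri: $162,360; Ferraro: $28,000; Andrade: $133,740

Billable hours total 3,604; profit-interest units total 31.
Combined weights (30% billable hours + 70% profit-interest units): Chaudhri 0.5010; Ferraro 0.0864; Andrade 0.4126.
Raw shares: Chaudhri 162,363.88; Ferraro 27,998.31; Andrade 133,737.81.
At nearest $5: Chaudhri $162,365; Ferraro $28,000; Andrade $133,740. Sum = $324,105.
Difference $324,100 − $324,105 = −$5 applied to largest allocation (Chaudhri): Chaudhri becomes $162,360.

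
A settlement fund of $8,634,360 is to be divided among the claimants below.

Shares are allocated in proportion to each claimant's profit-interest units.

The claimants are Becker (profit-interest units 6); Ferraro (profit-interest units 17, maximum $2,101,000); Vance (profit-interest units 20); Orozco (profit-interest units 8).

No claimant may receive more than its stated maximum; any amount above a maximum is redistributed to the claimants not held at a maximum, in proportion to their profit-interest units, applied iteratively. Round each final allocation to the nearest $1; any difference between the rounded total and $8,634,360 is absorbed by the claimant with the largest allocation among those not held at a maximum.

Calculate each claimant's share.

Becker: $1,152,946 · Ferraro: $2,101,000 · Vance: $3,843,153 · Orozco: $1,537,261

Combined profit-interest units = 51.
Pro-rata shares before constraints: Becker 1,015,807.06; Ferraro 2,878,120.00; Vance 3,386,023.53; Orozco 1,354,409.41.
Capped: Ferraro ($2,101,000); balance $6,533,360 reallocated over remaining profit-interest units 34.
Redistributed shares: Becker 1,152,945.88 → $1,152,946; Vance 3,843,152.94 → $3,843,153; Orozco 1,537,261.18 → $1,537,261.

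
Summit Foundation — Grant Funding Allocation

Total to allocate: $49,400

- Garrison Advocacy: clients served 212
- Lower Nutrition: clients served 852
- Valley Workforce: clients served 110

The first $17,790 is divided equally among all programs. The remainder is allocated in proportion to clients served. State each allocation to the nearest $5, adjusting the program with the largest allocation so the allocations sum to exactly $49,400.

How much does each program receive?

First tranche $17,790 split equally: $5,930 each.
Remainder $31,610 by clients served (total 1,174): Garrison Advocacy 5,708.11 → $5,710; Lower Nutrition 22,940.14 → $22,940; Valley Workforce 2,961.75 → $2,960.
Totals: Garrison Advocacy $5,930 + $5,710 = $11,640; Lower Nutrition $5,930 + $22,940 = $28,870; Valley Workforce $5,930 + $2,960 = $8,890.

Garrison Advocacy: $11,640 | Lower Nutrition: $28,870 | Valley Workforce: $8,890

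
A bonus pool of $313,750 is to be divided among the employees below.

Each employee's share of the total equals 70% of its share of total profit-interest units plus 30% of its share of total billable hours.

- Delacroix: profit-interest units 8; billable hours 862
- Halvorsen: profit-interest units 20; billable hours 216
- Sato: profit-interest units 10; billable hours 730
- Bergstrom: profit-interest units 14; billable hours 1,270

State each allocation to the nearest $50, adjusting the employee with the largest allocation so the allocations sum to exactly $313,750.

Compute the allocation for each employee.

Totals — profit-interest units 52, billable hours 3,078.
Composite weights (70% profit-interest units + 30% billable hours): Delacroix 0.1917; Halvorsen 0.2903; Sato 0.2058; Bergstrom 0.3122.
Unrounded shares: Delacroix 60,148.35; Halvorsen 91,076.42; Sato 64,558.92; Bergstrom 97,966.31.
Rounded to nearest $50: Delacroix $60,150; Halvorsen $91,100; Sato $64,550; Bergstrom $97,950. Sum = $313,750.
No rounding difference to absorb.

Delacroix: $60,150; Halvorsen: $91,100; Sato: $64,550; Bergstrom: $97,950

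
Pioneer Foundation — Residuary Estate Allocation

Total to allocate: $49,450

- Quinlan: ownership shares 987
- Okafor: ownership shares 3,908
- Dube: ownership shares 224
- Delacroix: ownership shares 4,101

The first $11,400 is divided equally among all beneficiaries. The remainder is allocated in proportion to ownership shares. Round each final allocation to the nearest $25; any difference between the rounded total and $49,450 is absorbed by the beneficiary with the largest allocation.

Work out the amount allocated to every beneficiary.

$11,400 shared equally gives $2,850 per beneficiary.
Remainder $38,050 by ownership shares (total 9,220): Quinlan 4,073.25 → $4,075; Okafor 16,127.92 → $16,125; Dube 924.43 → $925; Delacroix 16,924.41 → $16,925.
Totals: Quinlan $2,850 + $4,075 = $6,925; Okafor $2,850 + $16,125 = $18,975; Dube $2,850 + $925 = $3,775; Delacroix $2,850 + $16,925 = $19,775.

Quinlan: $6,925 · Okafor: $18,975 · Dube: $3,775 · Delacroix: $19,775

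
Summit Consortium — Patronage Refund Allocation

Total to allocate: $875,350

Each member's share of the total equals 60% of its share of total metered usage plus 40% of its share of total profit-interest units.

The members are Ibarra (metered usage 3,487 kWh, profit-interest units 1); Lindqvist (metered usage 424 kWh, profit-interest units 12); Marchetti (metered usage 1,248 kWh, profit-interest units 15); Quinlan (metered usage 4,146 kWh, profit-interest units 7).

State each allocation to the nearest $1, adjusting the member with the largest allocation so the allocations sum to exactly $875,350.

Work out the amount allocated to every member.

Ibarra: $206,824 | Lindqvist: $143,980 | Marchetti: $220,502 | Quinlan: $304,044

Totals — metered usage 9,305, profit-interest units 35.
Blended shares (60% metered usage + 40% profit-interest units): Ibarra 0.2363; Lindqvist 0.1645; Marchetti 0.2519; Quinlan 0.3473.
Unrounded shares: Ibarra 206,823.70; Lindqvist 143,980.19; Marchetti 220,501.92; Quinlan 304,044.19.
Rounded to nearest $1: Ibarra $206,824; Lindqvist $143,980; Marchetti $220,502; Quinlan $304,044. Sum = $875,350.
Sum already equals the total — no adjustment.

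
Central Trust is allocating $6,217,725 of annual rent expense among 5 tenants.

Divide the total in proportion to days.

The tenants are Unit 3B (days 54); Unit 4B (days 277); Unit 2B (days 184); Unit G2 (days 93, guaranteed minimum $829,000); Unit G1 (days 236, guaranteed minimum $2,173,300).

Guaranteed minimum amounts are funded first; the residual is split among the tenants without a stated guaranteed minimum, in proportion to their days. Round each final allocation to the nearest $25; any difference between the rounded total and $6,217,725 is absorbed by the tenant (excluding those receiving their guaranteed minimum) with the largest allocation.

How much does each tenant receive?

Minimums first: Unit G2 $829,000; Unit G1 $2,173,300. Remaining pool $3,215,425.
Remaining pool split over remaining days 515: Unit 3B 337,151.36 → $337,150; Unit 4B 1,729,461.60 → $1,729,450; Unit 2B 1,148,812.04 → $1,148,800.
Rounding difference +$25 applied to Unit 4B → $1,729,475.

Unit 3B: $337,150 | Unit 4B: $1,729,475 | Unit 2B: $1,148,800 | Unit G2: $829,000 | Unit G1: $2,173,300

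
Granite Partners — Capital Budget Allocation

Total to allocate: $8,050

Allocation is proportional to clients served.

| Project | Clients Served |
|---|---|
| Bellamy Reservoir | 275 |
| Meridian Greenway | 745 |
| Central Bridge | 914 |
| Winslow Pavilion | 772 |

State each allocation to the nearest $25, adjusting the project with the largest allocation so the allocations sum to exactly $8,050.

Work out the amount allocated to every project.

Combined clients served = 2,706.
Unrounded shares: Bellamy Reservoir 275/2,706 × $8,050 = 818.09; Meridian Greenway 745/2,706 × $8,050 = 2,216.28; Central Bridge 914/2,706 × $8,050 = 2,719.03; Winslow Pavilion 772/2,706 × $8,050 = 2,296.60.
Rounded to nearest $25: Bellamy Reservoir $825; Meridian Greenway $2,225; Central Bridge $2,725; Winslow Pavilion $2,300. Sum = $8,075.
Difference $8,050 − $8,075 = −$25 applied to largest allocation (Central Bridge): Central Bridge becomes $2,700.

Bellamy Reservoir: $825 | Meridian Greenway: $2,225 | Central Bridge: $2,700 | Winslow Pavilion: $2,300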